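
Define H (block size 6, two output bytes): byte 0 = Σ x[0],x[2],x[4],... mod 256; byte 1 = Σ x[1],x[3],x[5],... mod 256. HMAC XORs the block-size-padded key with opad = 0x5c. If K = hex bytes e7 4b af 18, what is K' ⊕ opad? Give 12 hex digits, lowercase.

bb17f3445c5c

Key hex bytes e7 4b af 18 is 4 bytes ≤ B = 6; zero-pad to 6 bytes: K' = e7 4b af 18 00 00.
XOR each byte with 0x5c: e7⊕5c=bb, 4b⊕5c=17, af⊕5c=f3, 18⊕5c=44, 00⊕5c=5c, 00⊕5c=5c.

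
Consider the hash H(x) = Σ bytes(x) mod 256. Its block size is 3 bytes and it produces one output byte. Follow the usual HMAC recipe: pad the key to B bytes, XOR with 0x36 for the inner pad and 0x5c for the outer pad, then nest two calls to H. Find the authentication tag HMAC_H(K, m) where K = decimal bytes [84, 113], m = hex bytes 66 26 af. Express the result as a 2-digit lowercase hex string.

Key decimal bytes [84, 113] = 54 71 is 2 bytes ≤ B = 3; zero-pad to 3 bytes: K' = 54 71 00.
K' ⊕ ipad = 62 47 36.  K' ⊕ opad = 08 2d 5c.
Inner input = (K'⊕ipad) ∥ m = 62 47 36 ∥ 66 26 af.
Inner hash: sum = 98+71+54+102+38+175 = 538; mod 256 = 26 → 1a.
Outer input = (K'⊕opad) ∥ inner = 08 2d 5c ∥ 1a.
Outer hash (tag): sum = 8+45+92+26 = 171 → ab.

ab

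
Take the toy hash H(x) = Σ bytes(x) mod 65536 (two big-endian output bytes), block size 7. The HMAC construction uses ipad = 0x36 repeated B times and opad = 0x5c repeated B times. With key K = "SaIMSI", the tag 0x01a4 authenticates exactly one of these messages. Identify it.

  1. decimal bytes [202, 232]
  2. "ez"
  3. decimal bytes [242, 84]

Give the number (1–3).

2

Key "SaIMSI" = 53 61 49 4d 53 49 is 6 bytes ≤ B = 7; zero-pad to 7 bytes: K' = 53 61 49 4d 53 49 00.
K' ⊕ ipad = 65 57 7f 7b 65 7f 36; K' ⊕ opad = 0f 3d 15 11 0f 15 5c.
m1: inner = H(65 57 7f 7b 65 7f 36 ca e8) = 04 82; tag = H(0f 3d 15 11 0f 15 5c 04 82) = 0178
m2: inner = H(65 57 7f 7b 65 7f 36 65 7a) = 03 af; tag = H(0f 3d 15 11 0f 15 5c 03 af) = 01a4 ← matches
m3: inner = H(65 57 7f 7b 65 7f 36 f2 54) = 04 16; tag = H(0f 3d 15 11 0f 15 5c 04 16) = 010c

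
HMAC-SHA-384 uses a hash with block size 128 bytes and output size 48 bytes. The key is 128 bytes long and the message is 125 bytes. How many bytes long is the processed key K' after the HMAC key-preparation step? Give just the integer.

128

Key is 128 ≤ 128 bytes, zero-padded: |K'| = 128.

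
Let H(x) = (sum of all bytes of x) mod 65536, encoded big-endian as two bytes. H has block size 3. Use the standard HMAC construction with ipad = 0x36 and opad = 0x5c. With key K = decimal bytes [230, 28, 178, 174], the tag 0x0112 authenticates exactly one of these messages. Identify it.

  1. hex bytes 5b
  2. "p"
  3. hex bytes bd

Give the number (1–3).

1

Key decimal bytes [230, 28, 178, 174] = e6 1c b2 ae is 4 bytes > B = 3, so hash it first: H(key) = 02 62, then zero-pad to 3 bytes: K' = 02 62 00.
K' ⊕ ipad = 34 54 36; K' ⊕ opad = 5e 3e 5c.
m1: inner = H(34 54 36 5b) = 01 19; tag = H(5e 3e 5c 01 19) = 0112 ← matches
m2: inner = H(34 54 36 70) = 01 2e; tag = H(5e 3e 5c 01 2e) = 0127
m3: inner = H(34 54 36 bd) = 01 7b; tag = H(5e 3e 5c 01 7b) = 0174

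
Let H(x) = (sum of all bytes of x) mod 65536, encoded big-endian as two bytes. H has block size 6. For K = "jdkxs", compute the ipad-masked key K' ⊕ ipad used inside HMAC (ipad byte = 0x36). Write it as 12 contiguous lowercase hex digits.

Key "jdkxs" = 6a 64 6b 78 73 is 5 bytes ≤ B = 6; zero-pad to 6 bytes: K' = 6a 64 6b 78 73 00.
XOR each byte with 0x36: 6a⊕36=5c, 64⊕36=52, 6b⊕36=5d, 78⊕36=4e, 73⊕36=45, 00⊕36=36.

5c525d4e4536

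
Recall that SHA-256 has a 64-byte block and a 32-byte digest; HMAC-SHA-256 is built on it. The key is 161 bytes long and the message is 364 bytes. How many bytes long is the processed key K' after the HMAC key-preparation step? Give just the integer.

Key is 161 > 64 bytes, so it is hashed to 32 bytes then zero-padded to 64: |K'| = 64.

64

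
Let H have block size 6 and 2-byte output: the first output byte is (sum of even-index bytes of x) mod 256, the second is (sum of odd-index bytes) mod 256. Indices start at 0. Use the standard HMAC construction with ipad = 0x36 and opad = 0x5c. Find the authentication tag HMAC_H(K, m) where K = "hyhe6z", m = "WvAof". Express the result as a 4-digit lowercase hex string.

Key "hyhe6z" = 68 79 68 65 36 7a is exactly B = 6 bytes: K' = 68 79 68 65 36 7a.
K' ⊕ ipad = 5e 4f 5e 53 00 4c.  K' ⊕ opad = 34 25 34 39 6a 26.
Inner input = (K'⊕ipad) ∥ m = 5e 4f 5e 53 00 4c ∥ 57 76 41 6f 66.
Inner hash: even-index sum = 442 mod 256 = 186; odd-index sum = 467 mod 256 = 211 → ba d3.
Outer input = (K'⊕opad) ∥ inner = 34 25 34 39 6a 26 ∥ ba d3.
Outer hash (tag): even-index sum = 396 mod 256 = 140; odd-index sum = 343 mod 256 = 87 → 8c 57.

8c57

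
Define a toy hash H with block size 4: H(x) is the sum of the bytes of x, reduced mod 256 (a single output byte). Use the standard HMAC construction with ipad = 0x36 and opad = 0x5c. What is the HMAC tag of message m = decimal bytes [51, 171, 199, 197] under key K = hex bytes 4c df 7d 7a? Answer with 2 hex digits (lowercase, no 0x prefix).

3e

Key hex bytes 4c df 7d 7a is exactly B = 4 bytes: K' = 4c df 7d 7a.
K' ⊕ ipad = 7a e9 4b 4c.  K' ⊕ opad = 10 83 21 26.
Inner input = (K'⊕ipad) ∥ m = 7a e9 4b 4c ∥ 33 ab c7 c5.
Inner hash: sum = 122+233+75+76+51+171+199+197 = 1124; mod 256 = 100 → 64.
Outer input = (K'⊕opad) ∥ inner = 10 83 21 26 ∥ 64.
Outer hash (tag): sum = 16+131+33+38+100 = 318; mod 256 = 62 → 3e.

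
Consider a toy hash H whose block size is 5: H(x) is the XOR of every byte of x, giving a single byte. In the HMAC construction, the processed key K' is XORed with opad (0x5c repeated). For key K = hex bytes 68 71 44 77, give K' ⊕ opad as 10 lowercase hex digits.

Key hex bytes 68 71 44 77 is 4 bytes ≤ B = 5; zero-pad to 5 bytes: K' = 68 71 44 77 00.
XOR each byte with 0x5c: 68⊕5c=34, 71⊕5c=2d, 44⊕5c=18, 77⊕5c=2b, 00⊕5c=5c.

342d182b5c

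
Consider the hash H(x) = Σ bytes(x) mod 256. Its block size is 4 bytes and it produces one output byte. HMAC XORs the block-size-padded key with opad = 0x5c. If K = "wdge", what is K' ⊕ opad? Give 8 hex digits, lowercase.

Key "wdge" = 77 64 67 65 is exactly B = 4 bytes: K' = 77 64 67 65.
XOR each byte with 0x5c: 77⊕5c=2b, 64⊕5c=38, 67⊕5c=3b, 65⊕5c=39.

2b383b39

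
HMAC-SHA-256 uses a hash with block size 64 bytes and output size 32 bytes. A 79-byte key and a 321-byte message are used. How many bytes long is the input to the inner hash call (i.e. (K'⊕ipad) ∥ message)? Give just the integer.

Key is 79 > 64 bytes, so it is hashed to 32 bytes then zero-padded to 64: |K'| = 64.
Inner input = (K'⊕ipad) ∥ m → 64 + 321 = 385 bytes.

385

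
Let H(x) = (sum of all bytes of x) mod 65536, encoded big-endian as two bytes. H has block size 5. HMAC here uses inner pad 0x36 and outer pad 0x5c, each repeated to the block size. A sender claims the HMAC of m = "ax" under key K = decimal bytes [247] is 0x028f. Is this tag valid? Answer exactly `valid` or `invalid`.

valid

Key decimal bytes [247] = f7 is 1 byte ≤ B = 5; zero-pad to 5 bytes: K' = f7 00 00 00 00.
K' ⊕ ipad = c1 36 36 36 36; K' ⊕ opad = ab 5c 5c 5c 5c.
Inner hash: sum = 193+54+54+54+54+97+120 = 626 → 02 72.
Outer hash (recomputed tag): sum = 171+92+92+92+92+2+114 = 655 → 02 8f.
Recomputed tag = 028f; claimed = 028f → match.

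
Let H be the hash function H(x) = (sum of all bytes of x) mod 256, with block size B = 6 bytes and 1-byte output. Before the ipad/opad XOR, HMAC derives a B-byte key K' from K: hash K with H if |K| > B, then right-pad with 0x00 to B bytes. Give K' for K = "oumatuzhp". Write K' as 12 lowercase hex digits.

|K| = 9 > B = 6, so first hash the key.
H(K): sum = 111+117+109+97+116+117+122+104+112 = 1005; mod 256 = 237 → ed.
Zero-pad H(K) = ed to 6 bytes: K' = ed 00 00 00 00 00.

ed0000000000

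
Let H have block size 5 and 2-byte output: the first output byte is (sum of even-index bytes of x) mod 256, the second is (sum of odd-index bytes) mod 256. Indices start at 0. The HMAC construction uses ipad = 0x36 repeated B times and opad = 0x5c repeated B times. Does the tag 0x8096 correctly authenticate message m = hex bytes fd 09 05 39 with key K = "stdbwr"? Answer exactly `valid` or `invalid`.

Key "stdbwr" = 73 74 64 62 77 72 is 6 bytes > B = 5, so hash it first: H(key) = 4e 48, then zero-pad to 5 bytes: K' = 4e 48 00 00 00.
K' ⊕ ipad = 78 7e 36 36 36; K' ⊕ opad = 12 14 5c 5c 5c.
Inner hash: even-index sum = 294 mod 256 = 38; odd-index sum = 438 mod 256 = 182 → 26 b6.
Outer hash (recomputed tag): even-index sum = 384 mod 256 = 128; odd-index sum = 150 mod 256 = 150 → 80 96.
Recomputed tag = 8096; claimed = 8096 → match.

valid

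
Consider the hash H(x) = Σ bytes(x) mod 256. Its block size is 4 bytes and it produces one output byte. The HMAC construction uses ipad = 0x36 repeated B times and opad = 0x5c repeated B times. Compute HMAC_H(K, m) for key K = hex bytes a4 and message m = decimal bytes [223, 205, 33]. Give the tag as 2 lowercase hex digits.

0d

Key hex bytes a4 is 1 byte ≤ B = 4; zero-pad to 4 bytes: K' = a4 00 00 00.
K' ⊕ ipad = 92 36 36 36.  K' ⊕ opad = f8 5c 5c 5c.
Inner input = (K'⊕ipad) ∥ m = 92 36 36 36 ∥ df cd 21.
Inner hash: sum = 146+54+54+54+223+205+33 = 769; mod 256 = 1 → 01.
Outer input = (K'⊕opad) ∥ inner = f8 5c 5c 5c ∥ 01.
Outer hash (tag): sum = 248+92+92+92+1 = 525; mod 256 = 13 → 0d.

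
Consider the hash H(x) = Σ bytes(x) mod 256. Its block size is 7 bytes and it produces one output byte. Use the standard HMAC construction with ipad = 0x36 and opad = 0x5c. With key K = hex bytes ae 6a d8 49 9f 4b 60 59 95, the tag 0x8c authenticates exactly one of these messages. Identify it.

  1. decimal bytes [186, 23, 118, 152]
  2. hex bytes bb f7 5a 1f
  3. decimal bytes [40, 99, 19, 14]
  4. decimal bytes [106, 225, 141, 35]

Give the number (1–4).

Key hex bytes ae 6a d8 49 9f 4b 60 59 95 is 9 bytes > B = 7, so hash it first: H(key) = 71, then zero-pad to 7 bytes: K' = 71 00 00 00 00 00 00.
K' ⊕ ipad = 47 36 36 36 36 36 36; K' ⊕ opad = 2d 5c 5c 5c 5c 5c 5c.
m1: inner = H(47 36 36 36 36 36 36 ba 17 76 98) = 6a; tag = H(2d 5c 5c 5c 5c 5c 5c 6a) = bf
m2: inner = H(47 36 36 36 36 36 36 bb f7 5a 1f) = b6; tag = H(2d 5c 5c 5c 5c 5c 5c b6) = 0b
m3: inner = H(47 36 36 36 36 36 36 28 63 13 0e) = 37; tag = H(2d 5c 5c 5c 5c 5c 5c 37) = 8c ← matches
m4: inner = H(47 36 36 36 36 36 36 6a e1 8d 23) = 86; tag = H(2d 5c 5c 5c 5c 5c 5c 86) = db

3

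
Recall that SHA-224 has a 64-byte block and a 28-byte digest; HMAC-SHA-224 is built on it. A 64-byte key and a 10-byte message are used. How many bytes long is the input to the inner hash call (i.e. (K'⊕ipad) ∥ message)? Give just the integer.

Key is 64 ≤ 64 bytes, zero-padded: |K'| = 64.
Inner input = (K'⊕ipad) ∥ m → 64 + 10 = 74 bytes.

74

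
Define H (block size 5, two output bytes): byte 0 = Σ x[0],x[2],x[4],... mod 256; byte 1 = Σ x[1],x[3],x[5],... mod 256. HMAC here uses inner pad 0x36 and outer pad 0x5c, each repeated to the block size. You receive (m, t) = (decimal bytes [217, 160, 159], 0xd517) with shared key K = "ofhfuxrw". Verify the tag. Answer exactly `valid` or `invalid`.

invalid

Key "ofhfuxrw" = 6f 66 68 66 75 78 72 77 is 8 bytes > B = 5, so hash it first: H(key) = be bb, then zero-pad to 5 bytes: K' = be bb 00 00 00.
K' ⊕ ipad = 88 8d 36 36 36; K' ⊕ opad = e2 e7 5c 5c 5c.
Inner hash: even-index sum = 404 mod 256 = 148; odd-index sum = 571 mod 256 = 59 → 94 3b.
Outer hash (recomputed tag): even-index sum = 469 mod 256 = 213; odd-index sum = 471 mod 256 = 215 → d5 d7.
Recomputed tag = d5d7; claimed = d517 → mismatch.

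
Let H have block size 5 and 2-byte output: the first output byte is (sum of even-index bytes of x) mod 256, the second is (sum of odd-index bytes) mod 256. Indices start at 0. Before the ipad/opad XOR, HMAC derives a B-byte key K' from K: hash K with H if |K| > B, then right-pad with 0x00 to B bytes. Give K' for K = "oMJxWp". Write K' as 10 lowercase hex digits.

|K| = 6 > B = 5, so first hash the key.
H(K): even-index sum = 272 mod 256 = 16; odd-index sum = 309 mod 256 = 53 → 10 35.
Zero-pad H(K) = 10 35 to 5 bytes: K' = 10 35 00 00 00.

1035000000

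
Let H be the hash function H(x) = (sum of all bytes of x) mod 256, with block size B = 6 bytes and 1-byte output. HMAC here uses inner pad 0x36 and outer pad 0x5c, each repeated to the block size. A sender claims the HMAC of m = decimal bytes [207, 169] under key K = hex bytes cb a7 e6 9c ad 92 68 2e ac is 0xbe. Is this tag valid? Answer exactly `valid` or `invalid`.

Key hex bytes cb a7 e6 9c ad 92 68 2e ac is 9 bytes > B = 6, so hash it first: H(key) = 75, then zero-pad to 6 bytes: K' = 75 00 00 00 00 00.
K' ⊕ ipad = 43 36 36 36 36 36; K' ⊕ opad = 29 5c 5c 5c 5c 5c.
Inner hash: sum = 67+54+54+54+54+54+207+169 = 713; mod 256 = 201 → c9.
Outer hash (recomputed tag): sum = 41+92+92+92+92+92+201 = 702; mod 256 = 190 → be.
Recomputed tag = be; claimed = be → match.

valid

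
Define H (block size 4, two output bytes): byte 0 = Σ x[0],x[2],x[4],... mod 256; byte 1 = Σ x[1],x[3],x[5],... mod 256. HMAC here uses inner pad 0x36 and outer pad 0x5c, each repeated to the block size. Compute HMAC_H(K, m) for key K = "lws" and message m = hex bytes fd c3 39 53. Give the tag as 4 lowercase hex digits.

3414

Key "lws" = 6c 77 73 is 3 bytes ≤ B = 4; zero-pad to 4 bytes: K' = 6c 77 73 00.
K' ⊕ ipad = 5a 41 45 36.  K' ⊕ opad = 30 2b 2f 5c.
Inner input = (K'⊕ipad) ∥ m = 5a 41 45 36 ∥ fd c3 39 53.
Inner hash: even-index sum = 469 mod 256 = 213; odd-index sum = 397 mod 256 = 141 → d5 8d.
Outer input = (K'⊕opad) ∥ inner = 30 2b 2f 5c ∥ d5 8d.
Outer hash (tag): even-index sum = 308 mod 256 = 52; odd-index sum = 276 mod 256 = 20 → 34 14.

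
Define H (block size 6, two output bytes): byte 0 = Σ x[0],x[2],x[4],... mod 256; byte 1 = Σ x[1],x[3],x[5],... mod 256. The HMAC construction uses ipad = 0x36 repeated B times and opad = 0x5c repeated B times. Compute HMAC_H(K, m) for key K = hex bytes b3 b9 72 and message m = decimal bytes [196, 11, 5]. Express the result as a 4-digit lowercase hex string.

Key hex bytes b3 b9 72 is 3 bytes ≤ B = 6; zero-pad to 6 bytes: K' = b3 b9 72 00 00 00.
K' ⊕ ipad = 85 8f 44 36 36 36.  K' ⊕ opad = ef e5 2e 5c 5c 5c.
Inner input = (K'⊕ipad) ∥ m = 85 8f 44 36 36 36 ∥ c4 0b 05.
Inner hash: even-index sum = 456 mod 256 = 200; odd-index sum = 262 mod 256 = 6 → c8 06.
Outer input = (K'⊕opad) ∥ inner = ef e5 2e 5c 5c 5c ∥ c8 06.
Outer hash (tag): even-index sum = 577 mod 256 = 65; odd-index sum = 419 mod 256 = 163 → 41 a3.

41a3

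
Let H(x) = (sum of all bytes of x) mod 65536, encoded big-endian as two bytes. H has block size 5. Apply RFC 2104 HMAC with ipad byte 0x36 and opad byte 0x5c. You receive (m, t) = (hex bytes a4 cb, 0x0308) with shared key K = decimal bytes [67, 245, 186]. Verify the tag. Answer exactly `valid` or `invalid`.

valid

Key decimal bytes [67, 245, 186] = 43 f5 ba is 3 bytes ≤ B = 5; zero-pad to 5 bytes: K' = 43 f5 ba 00 00.
K' ⊕ ipad = 75 c3 8c 36 36; K' ⊕ opad = 1f a9 e6 5c 5c.
Inner hash: sum = 117+195+140+54+54+164+203 = 927 → 03 9f.
Outer hash (recomputed tag): sum = 31+169+230+92+92+3+159 = 776 → 03 08.
Recomputed tag = 0308; claimed = 0308 → match.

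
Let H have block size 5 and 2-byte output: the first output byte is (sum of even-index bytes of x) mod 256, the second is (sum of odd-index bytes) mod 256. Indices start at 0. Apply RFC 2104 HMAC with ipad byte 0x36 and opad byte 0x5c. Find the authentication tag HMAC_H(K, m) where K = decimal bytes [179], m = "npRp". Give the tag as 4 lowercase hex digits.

Key decimal bytes [179] = b3 is 1 byte ≤ B = 5; zero-pad to 5 bytes: K' = b3 00 00 00 00.
K' ⊕ ipad = 85 36 36 36 36.  K' ⊕ opad = ef 5c 5c 5c 5c.
Inner input = (K'⊕ipad) ∥ m = 85 36 36 36 36 ∥ 6e 70 52 70.
Inner hash: even-index sum = 465 mod 256 = 209; odd-index sum = 300 mod 256 = 44 → d1 2c.
Outer input = (K'⊕opad) ∥ inner = ef 5c 5c 5c 5c ∥ d1 2c.
Outer hash (tag): even-index sum = 467 mod 256 = 211; odd-index sum = 393 mod 256 = 137 → d3 89.

d389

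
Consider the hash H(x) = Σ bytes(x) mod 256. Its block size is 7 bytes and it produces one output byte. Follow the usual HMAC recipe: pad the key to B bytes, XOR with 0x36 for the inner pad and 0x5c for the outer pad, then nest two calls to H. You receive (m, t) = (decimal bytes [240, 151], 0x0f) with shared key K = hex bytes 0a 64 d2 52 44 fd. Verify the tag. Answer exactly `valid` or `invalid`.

Key hex bytes 0a 64 d2 52 44 fd is 6 bytes ≤ B = 7; zero-pad to 7 bytes: K' = 0a 64 d2 52 44 fd 00.
K' ⊕ ipad = 3c 52 e4 64 72 cb 36; K' ⊕ opad = 56 38 8e 0e 18 a1 5c.
Inner hash: sum = 60+82+228+100+114+203+54+240+151 = 1232; mod 256 = 208 → d0.
Outer hash (recomputed tag): sum = 86+56+142+14+24+161+92+208 = 783; mod 256 = 15 → 0f.
Recomputed tag = 0f; claimed = 0f → match.

valid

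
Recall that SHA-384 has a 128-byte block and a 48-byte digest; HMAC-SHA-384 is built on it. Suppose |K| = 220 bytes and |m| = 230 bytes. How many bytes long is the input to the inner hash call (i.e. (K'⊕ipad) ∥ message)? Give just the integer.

Key is 220 > 128 bytes, so it is hashed to 48 bytes then zero-padded to 128: |K'| = 128.
Inner input = (K'⊕ipad) ∥ m → 128 + 230 = 358 bytes.

358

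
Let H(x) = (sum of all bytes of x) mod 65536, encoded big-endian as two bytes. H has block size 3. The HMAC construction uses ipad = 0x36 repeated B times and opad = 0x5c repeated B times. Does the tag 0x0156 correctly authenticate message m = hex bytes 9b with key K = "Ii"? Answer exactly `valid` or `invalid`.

valid

Key "Ii" = 49 69 is 2 bytes ≤ B = 3; zero-pad to 3 bytes: K' = 49 69 00.
K' ⊕ ipad = 7f 5f 36; K' ⊕ opad = 15 35 5c.
Inner hash: sum = 127+95+54+155 = 431 → 01 af.
Outer hash (recomputed tag): sum = 21+53+92+1+175 = 342 → 01 56.
Recomputed tag = 0156; claimed = 0156 → match.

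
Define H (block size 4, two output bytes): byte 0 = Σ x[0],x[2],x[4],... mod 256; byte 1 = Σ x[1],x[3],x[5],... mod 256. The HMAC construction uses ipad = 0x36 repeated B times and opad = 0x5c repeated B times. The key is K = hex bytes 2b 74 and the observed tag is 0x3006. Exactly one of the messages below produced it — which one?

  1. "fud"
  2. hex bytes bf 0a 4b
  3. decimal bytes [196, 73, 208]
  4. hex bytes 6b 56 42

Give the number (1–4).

2

Key hex bytes 2b 74 is 2 bytes ≤ B = 4; zero-pad to 4 bytes: K' = 2b 74 00 00.
K' ⊕ ipad = 1d 42 36 36; K' ⊕ opad = 77 28 5c 5c.
m1: inner = H(1d 42 36 36 66 75 64) = 1d ed; tag = H(77 28 5c 5c 1d ed) = f071
m2: inner = H(1d 42 36 36 bf 0a 4b) = 5d 82; tag = H(77 28 5c 5c 5d 82) = 3006 ← matches
m3: inner = H(1d 42 36 36 c4 49 d0) = e7 c1; tag = H(77 28 5c 5c e7 c1) = ba45
m4: inner = H(1d 42 36 36 6b 56 42) = 00 ce; tag = H(77 28 5c 5c 00 ce) = d352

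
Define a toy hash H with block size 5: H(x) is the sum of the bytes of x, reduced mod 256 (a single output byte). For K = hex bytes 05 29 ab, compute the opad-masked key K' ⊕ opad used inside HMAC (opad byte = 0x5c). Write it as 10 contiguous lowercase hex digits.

Key hex bytes 05 29 ab is 3 bytes ≤ B = 5; zero-pad to 5 bytes: K' = 05 29 ab 00 00.
XOR each byte with 0x5c: 05⊕5c=59, 29⊕5c=75, ab⊕5c=f7, 00⊕5c=5c, 00⊕5c=5c.

5975f75c5c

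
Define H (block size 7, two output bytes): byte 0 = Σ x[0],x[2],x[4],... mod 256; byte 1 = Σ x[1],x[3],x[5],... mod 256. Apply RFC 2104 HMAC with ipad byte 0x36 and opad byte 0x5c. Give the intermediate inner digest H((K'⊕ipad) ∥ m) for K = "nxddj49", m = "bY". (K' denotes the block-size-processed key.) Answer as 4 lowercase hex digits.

Key "nxddj49" = 6e 78 64 64 6a 34 39 is exactly B = 7 bytes: K' = 6e 78 64 64 6a 34 39.
K' ⊕ ipad = 58 4e 52 52 5c 02 0f.
Inner input = 58 4e 52 52 5c 02 0f ∥ 62 59.
Inner hash: even-index sum = 366 mod 256 = 110; odd-index sum = 260 mod 256 = 4 → 6e 04.

6e04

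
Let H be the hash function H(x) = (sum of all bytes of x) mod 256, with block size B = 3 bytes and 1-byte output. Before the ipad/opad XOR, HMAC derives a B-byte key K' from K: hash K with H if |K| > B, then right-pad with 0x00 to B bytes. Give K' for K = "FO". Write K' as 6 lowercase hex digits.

464f00

Key "FO" = 46 4f is 2 bytes ≤ B = 3; zero-pad to 3 bytes: K' = 46 4f 00.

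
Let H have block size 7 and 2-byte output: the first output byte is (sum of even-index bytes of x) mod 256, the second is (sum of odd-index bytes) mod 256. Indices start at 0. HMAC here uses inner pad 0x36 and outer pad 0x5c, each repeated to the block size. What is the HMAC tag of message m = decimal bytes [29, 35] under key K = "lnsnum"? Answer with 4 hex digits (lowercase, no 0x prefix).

0cd0

Key "lnsnum" = 6c 6e 73 6e 75 6d is 6 bytes ≤ B = 7; zero-pad to 7 bytes: K' = 6c 6e 73 6e 75 6d 00.
K' ⊕ ipad = 5a 58 45 58 43 5b 36.  K' ⊕ opad = 30 32 2f 32 29 31 5c.
Inner input = (K'⊕ipad) ∥ m = 5a 58 45 58 43 5b 36 ∥ 1d 23.
Inner hash: even-index sum = 315 mod 256 = 59; odd-index sum = 296 mod 256 = 40 → 3b 28.
Outer input = (K'⊕opad) ∥ inner = 30 32 2f 32 29 31 5c ∥ 3b 28.
Outer hash (tag): even-index sum = 268 mod 256 = 12; odd-index sum = 208 mod 256 = 208 → 0c d0.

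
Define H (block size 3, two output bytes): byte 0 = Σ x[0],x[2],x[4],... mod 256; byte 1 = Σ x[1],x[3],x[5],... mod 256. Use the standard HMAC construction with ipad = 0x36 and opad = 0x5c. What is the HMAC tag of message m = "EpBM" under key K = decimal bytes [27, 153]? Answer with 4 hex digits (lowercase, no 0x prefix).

d9e5

Key decimal bytes [27, 153] = 1b 99 is 2 bytes ≤ B = 3; zero-pad to 3 bytes: K' = 1b 99 00.
K' ⊕ ipad = 2d af 36.  K' ⊕ opad = 47 c5 5c.
Inner input = (K'⊕ipad) ∥ m = 2d af 36 ∥ 45 70 42 4d.
Inner hash: even-index sum = 288 mod 256 = 32; odd-index sum = 310 mod 256 = 54 → 20 36.
Outer input = (K'⊕opad) ∥ inner = 47 c5 5c ∥ 20 36.
Outer hash (tag): even-index sum = 217 mod 256 = 217; odd-index sum = 229 mod 256 = 229 → d9 e5.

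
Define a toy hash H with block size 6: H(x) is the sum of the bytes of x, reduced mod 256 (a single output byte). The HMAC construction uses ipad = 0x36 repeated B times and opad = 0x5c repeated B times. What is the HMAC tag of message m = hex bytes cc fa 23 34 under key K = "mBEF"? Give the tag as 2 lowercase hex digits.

75

Key "mBEF" = 6d 42 45 46 is 4 bytes ≤ B = 6; zero-pad to 6 bytes: K' = 6d 42 45 46 00 00.
K' ⊕ ipad = 5b 74 73 70 36 36.  K' ⊕ opad = 31 1e 19 1a 5c 5c.
Inner input = (K'⊕ipad) ∥ m = 5b 74 73 70 36 36 ∥ cc fa 23 34.
Inner hash: sum = 91+116+115+112+54+54+204+250+35+52 = 1083; mod 256 = 59 → 3b.
Outer input = (K'⊕opad) ∥ inner = 31 1e 19 1a 5c 5c ∥ 3b.
Outer hash (tag): sum = 49+30+25+26+92+92+59 = 373; mod 256 = 117 → 75.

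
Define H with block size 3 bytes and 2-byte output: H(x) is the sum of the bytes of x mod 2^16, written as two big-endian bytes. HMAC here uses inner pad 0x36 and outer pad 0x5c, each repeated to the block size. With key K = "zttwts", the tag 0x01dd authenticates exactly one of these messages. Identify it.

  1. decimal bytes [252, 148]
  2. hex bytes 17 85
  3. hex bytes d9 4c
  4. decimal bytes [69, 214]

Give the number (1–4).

3

Key "zttwts" = 7a 74 74 77 74 73 is 6 bytes > B = 3, so hash it first: H(key) = 02 c0, then zero-pad to 3 bytes: K' = 02 c0 00.
K' ⊕ ipad = 34 f6 36; K' ⊕ opad = 5e 9c 5c.
m1: inner = H(34 f6 36 fc 94) = 02 f0; tag = H(5e 9c 5c 02 f0) = 0248
m2: inner = H(34 f6 36 17 85) = 01 fc; tag = H(5e 9c 5c 01 fc) = 0253
m3: inner = H(34 f6 36 d9 4c) = 02 85; tag = H(5e 9c 5c 02 85) = 01dd ← matches
m4: inner = H(34 f6 36 45 d6) = 02 7b; tag = H(5e 9c 5c 02 7b) = 01d3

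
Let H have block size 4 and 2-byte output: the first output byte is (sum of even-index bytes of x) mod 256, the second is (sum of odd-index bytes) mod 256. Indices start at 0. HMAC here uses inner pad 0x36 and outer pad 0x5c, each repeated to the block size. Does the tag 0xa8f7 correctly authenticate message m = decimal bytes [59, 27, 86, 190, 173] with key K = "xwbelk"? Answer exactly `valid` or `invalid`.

invalid

Key "xwbelk" = 78 77 62 65 6c 6b is 6 bytes > B = 4, so hash it first: H(key) = 46 47, then zero-pad to 4 bytes: K' = 46 47 00 00.
K' ⊕ ipad = 70 71 36 36; K' ⊕ opad = 1a 1b 5c 5c.
Inner hash: even-index sum = 484 mod 256 = 228; odd-index sum = 384 mod 256 = 128 → e4 80.
Outer hash (recomputed tag): even-index sum = 346 mod 256 = 90; odd-index sum = 247 mod 256 = 247 → 5a f7.
Recomputed tag = 5af7; claimed = a8f7 → mismatch.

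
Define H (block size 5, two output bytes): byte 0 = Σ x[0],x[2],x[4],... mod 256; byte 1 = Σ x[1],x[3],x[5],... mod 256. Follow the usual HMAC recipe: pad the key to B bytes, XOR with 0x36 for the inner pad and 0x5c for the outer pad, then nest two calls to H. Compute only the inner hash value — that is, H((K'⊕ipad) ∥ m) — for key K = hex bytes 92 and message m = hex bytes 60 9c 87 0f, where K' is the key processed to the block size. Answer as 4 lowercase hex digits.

bb53

Key hex bytes 92 is 1 byte ≤ B = 5; zero-pad to 5 bytes: K' = 92 00 00 00 00.
K' ⊕ ipad = a4 36 36 36 36.
Inner input = a4 36 36 36 36 ∥ 60 9c 87 0f.
Inner hash: even-index sum = 443 mod 256 = 187; odd-index sum = 339 mod 256 = 83 → bb 53.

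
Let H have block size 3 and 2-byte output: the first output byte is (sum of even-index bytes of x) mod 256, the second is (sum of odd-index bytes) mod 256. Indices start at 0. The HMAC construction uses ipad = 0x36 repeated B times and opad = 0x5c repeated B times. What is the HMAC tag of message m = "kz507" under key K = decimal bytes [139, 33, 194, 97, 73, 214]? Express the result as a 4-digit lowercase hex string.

Key decimal bytes [139, 33, 194, 97, 73, 214] = 8b 21 c2 61 49 d6 is 6 bytes > B = 3, so hash it first: H(key) = 96 58, then zero-pad to 3 bytes: K' = 96 58 00.
K' ⊕ ipad = a0 6e 36.  K' ⊕ opad = ca 04 5c.
Inner input = (K'⊕ipad) ∥ m = a0 6e 36 ∥ 6b 7a 35 30 37.
Inner hash: even-index sum = 384 mod 256 = 128; odd-index sum = 325 mod 256 = 69 → 80 45.
Outer input = (K'⊕opad) ∥ inner = ca 04 5c ∥ 80 45.
Outer hash (tag): even-index sum = 363 mod 256 = 107; odd-index sum = 132 mod 256 = 132 → 6b 84.

6b84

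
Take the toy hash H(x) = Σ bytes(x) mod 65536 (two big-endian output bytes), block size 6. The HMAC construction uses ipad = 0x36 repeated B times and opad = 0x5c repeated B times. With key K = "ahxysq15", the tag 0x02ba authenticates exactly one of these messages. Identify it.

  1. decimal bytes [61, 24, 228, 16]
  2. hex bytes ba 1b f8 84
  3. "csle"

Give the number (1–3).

2

Key "ahxysq15" = 61 68 78 79 73 71 31 35 is 8 bytes > B = 6, so hash it first: H(key) = 03 04, then zero-pad to 6 bytes: K' = 03 04 00 00 00 00.
K' ⊕ ipad = 35 32 36 36 36 36; K' ⊕ opad = 5f 58 5c 5c 5c 5c.
m1: inner = H(35 32 36 36 36 36 3d 18 e4 10) = 02 88; tag = H(5f 58 5c 5c 5c 5c 02 88) = 02b1
m2: inner = H(35 32 36 36 36 36 ba 1b f8 84) = 03 90; tag = H(5f 58 5c 5c 5c 5c 03 90) = 02ba ← matches
m3: inner = H(35 32 36 36 36 36 63 73 6c 65) = 02 e6; tag = H(5f 58 5c 5c 5c 5c 02 e6) = 030f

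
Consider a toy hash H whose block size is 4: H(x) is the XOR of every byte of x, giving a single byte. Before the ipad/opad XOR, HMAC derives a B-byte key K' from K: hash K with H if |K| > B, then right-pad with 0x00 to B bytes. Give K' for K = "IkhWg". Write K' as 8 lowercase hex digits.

7a000000

|K| = 5 > B = 4, so first hash the key.
H(K): XOR 49⊕6b⊕68⊕57⊕67 = 7a.
Zero-pad H(K) = 7a to 4 bytes: K' = 7a 00 00 00.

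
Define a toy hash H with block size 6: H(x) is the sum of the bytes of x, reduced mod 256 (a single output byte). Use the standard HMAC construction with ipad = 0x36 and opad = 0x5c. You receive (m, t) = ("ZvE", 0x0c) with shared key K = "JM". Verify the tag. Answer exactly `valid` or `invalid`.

invalid

Key "JM" = 4a 4d is 2 bytes ≤ B = 6; zero-pad to 6 bytes: K' = 4a 4d 00 00 00 00.
K' ⊕ ipad = 7c 7b 36 36 36 36; K' ⊕ opad = 16 11 5c 5c 5c 5c.
Inner hash: sum = 124+123+54+54+54+54+90+118+69 = 740; mod 256 = 228 → e4.
Outer hash (recomputed tag): sum = 22+17+92+92+92+92+228 = 635; mod 256 = 123 → 7b.
Recomputed tag = 7b; claimed = 0c → mismatch.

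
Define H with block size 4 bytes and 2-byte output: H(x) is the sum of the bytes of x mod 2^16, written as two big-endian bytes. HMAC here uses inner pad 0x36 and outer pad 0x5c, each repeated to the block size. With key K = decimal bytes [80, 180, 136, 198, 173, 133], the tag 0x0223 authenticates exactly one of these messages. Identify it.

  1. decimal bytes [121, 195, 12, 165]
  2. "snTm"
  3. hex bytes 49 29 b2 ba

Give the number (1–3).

3

Key decimal bytes [80, 180, 136, 198, 173, 133] = 50 b4 88 c6 ad 85 is 6 bytes > B = 4, so hash it first: H(key) = 03 84, then zero-pad to 4 bytes: K' = 03 84 00 00.
K' ⊕ ipad = 35 b2 36 36; K' ⊕ opad = 5f d8 5c 5c.
m1: inner = H(35 b2 36 36 79 c3 0c a5) = 03 40; tag = H(5f d8 5c 5c 03 40) = 0232
m2: inner = H(35 b2 36 36 73 6e 54 6d) = 02 f5; tag = H(5f d8 5c 5c 02 f5) = 02e6
m3: inner = H(35 b2 36 36 49 29 b2 ba) = 03 31; tag = H(5f d8 5c 5c 03 31) = 0223 ← matches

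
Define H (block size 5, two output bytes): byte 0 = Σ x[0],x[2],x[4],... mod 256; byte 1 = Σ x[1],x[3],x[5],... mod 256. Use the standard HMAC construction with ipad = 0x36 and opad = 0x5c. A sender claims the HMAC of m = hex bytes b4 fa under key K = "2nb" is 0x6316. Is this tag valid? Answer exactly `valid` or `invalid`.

Key "2nb" = 32 6e 62 is 3 bytes ≤ B = 5; zero-pad to 5 bytes: K' = 32 6e 62 00 00.
K' ⊕ ipad = 04 58 54 36 36; K' ⊕ opad = 6e 32 3e 5c 5c.
Inner hash: even-index sum = 392 mod 256 = 136; odd-index sum = 322 mod 256 = 66 → 88 42.
Outer hash (recomputed tag): even-index sum = 330 mod 256 = 74; odd-index sum = 278 mod 256 = 22 → 4a 16.
Recomputed tag = 4a16; claimed = 6316 → mismatch.

invalid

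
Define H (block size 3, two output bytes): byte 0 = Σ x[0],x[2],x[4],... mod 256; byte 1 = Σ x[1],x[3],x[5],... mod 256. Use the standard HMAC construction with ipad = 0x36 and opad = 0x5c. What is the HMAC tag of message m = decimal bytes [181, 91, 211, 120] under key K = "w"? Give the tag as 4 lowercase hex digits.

45a6

Key "w" = 77 is 1 byte ≤ B = 3; zero-pad to 3 bytes: K' = 77 00 00.
K' ⊕ ipad = 41 36 36.  K' ⊕ opad = 2b 5c 5c.
Inner input = (K'⊕ipad) ∥ m = 41 36 36 ∥ b5 5b d3 78.
Inner hash: even-index sum = 330 mod 256 = 74; odd-index sum = 446 mod 256 = 190 → 4a be.
Outer input = (K'⊕opad) ∥ inner = 2b 5c 5c ∥ 4a be.
Outer hash (tag): even-index sum = 325 mod 256 = 69; odd-index sum = 166 mod 256 = 166 → 45 a6.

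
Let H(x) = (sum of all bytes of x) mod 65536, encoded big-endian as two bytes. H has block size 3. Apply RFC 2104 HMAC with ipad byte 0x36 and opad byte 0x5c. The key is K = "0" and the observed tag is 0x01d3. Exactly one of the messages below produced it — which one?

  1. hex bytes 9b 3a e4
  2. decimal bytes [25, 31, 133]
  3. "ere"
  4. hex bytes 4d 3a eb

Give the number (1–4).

Key "0" = 30 is 1 byte ≤ B = 3; zero-pad to 3 bytes: K' = 30 00 00.
K' ⊕ ipad = 06 36 36; K' ⊕ opad = 6c 5c 5c.
m1: inner = H(06 36 36 9b 3a e4) = 02 2b; tag = H(6c 5c 5c 02 2b) = 0151
m2: inner = H(06 36 36 19 1f 85) = 01 2f; tag = H(6c 5c 5c 01 2f) = 0154
m3: inner = H(06 36 36 65 72 65) = 01 ae; tag = H(6c 5c 5c 01 ae) = 01d3 ← matches
m4: inner = H(06 36 36 4d 3a eb) = 01 e4; tag = H(6c 5c 5c 01 e4) = 0209

3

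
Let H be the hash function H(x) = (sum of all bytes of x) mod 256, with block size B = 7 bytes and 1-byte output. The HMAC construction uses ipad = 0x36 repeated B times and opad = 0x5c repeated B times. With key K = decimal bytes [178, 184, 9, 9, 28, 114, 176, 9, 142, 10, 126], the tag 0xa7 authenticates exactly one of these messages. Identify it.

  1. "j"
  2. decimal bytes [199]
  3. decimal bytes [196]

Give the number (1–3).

2

Key decimal bytes [178, 184, 9, 9, 28, 114, 176, 9, 142, 10, 126] = b2 b8 09 09 1c 72 b0 09 8e 0a 7e is 11 bytes > B = 7, so hash it first: H(key) = d9, then zero-pad to 7 bytes: K' = d9 00 00 00 00 00 00.
K' ⊕ ipad = ef 36 36 36 36 36 36; K' ⊕ opad = 85 5c 5c 5c 5c 5c 5c.
m1: inner = H(ef 36 36 36 36 36 36 6a) = 9d; tag = H(85 5c 5c 5c 5c 5c 5c 9d) = 4a
m2: inner = H(ef 36 36 36 36 36 36 c7) = fa; tag = H(85 5c 5c 5c 5c 5c 5c fa) = a7 ← matches
m3: inner = H(ef 36 36 36 36 36 36 c4) = f7; tag = H(85 5c 5c 5c 5c 5c 5c f7) = a4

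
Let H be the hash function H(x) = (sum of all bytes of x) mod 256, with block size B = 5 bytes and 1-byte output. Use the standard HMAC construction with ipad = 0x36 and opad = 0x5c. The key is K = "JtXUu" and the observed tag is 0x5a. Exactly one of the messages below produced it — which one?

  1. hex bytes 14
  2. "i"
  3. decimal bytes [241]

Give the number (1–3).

1

Key "JtXUu" = 4a 74 58 55 75 is exactly B = 5 bytes: K' = 4a 74 58 55 75.
K' ⊕ ipad = 7c 42 6e 63 43; K' ⊕ opad = 16 28 04 09 29.
m1: inner = H(7c 42 6e 63 43 14) = e6; tag = H(16 28 04 09 29 e6) = 5a ← matches
m2: inner = H(7c 42 6e 63 43 69) = 3b; tag = H(16 28 04 09 29 3b) = af
m3: inner = H(7c 42 6e 63 43 f1) = c3; tag = H(16 28 04 09 29 c3) = 37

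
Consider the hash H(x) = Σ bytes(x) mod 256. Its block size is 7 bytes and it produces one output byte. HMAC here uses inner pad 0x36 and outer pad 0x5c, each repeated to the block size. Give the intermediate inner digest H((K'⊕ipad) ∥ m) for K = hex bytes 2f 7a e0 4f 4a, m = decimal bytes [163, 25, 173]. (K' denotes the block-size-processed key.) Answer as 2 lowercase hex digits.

Key hex bytes 2f 7a e0 4f 4a is 5 bytes ≤ B = 7; zero-pad to 7 bytes: K' = 2f 7a e0 4f 4a 00 00.
K' ⊕ ipad = 19 4c d6 79 7c 36 36.
Inner input = 19 4c d6 79 7c 36 36 ∥ a3 19 ad.
Inner hash: sum = 25+76+214+121+124+54+54+163+25+173 = 1029; mod 256 = 5 → 05.

05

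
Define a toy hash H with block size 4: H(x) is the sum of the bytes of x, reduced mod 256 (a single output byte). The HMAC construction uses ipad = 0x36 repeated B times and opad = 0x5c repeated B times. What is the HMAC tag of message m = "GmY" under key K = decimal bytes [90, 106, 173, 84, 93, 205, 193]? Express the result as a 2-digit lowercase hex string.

35

Key decimal bytes [90, 106, 173, 84, 93, 205, 193] = 5a 6a ad 54 5d cd c1 is 7 bytes > B = 4, so hash it first: H(key) = b0, then zero-pad to 4 bytes: K' = b0 00 00 00.
K' ⊕ ipad = 86 36 36 36.  K' ⊕ opad = ec 5c 5c 5c.
Inner input = (K'⊕ipad) ∥ m = 86 36 36 36 ∥ 47 6d 59.
Inner hash: sum = 134+54+54+54+71+109+89 = 565; mod 256 = 53 → 35.
Outer input = (K'⊕opad) ∥ inner = ec 5c 5c 5c ∥ 35.
Outer hash (tag): sum = 236+92+92+92+53 = 565; mod 256 = 53 → 35.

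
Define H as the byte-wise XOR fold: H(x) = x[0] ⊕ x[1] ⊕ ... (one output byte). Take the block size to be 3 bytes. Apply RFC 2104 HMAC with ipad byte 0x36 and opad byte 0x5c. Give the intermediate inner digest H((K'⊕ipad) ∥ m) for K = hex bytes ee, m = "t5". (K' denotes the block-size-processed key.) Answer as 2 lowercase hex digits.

99

Key hex bytes ee is 1 byte ≤ B = 3; zero-pad to 3 bytes: K' = ee 00 00.
K' ⊕ ipad = d8 36 36.
Inner input = d8 36 36 ∥ 74 35.
Inner hash: XOR d8⊕36⊕36⊕74⊕35 = 99.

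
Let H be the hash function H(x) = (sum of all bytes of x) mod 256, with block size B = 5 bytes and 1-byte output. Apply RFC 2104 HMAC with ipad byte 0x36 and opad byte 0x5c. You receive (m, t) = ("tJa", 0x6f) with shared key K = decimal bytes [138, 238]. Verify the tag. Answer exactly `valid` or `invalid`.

invalid

Key decimal bytes [138, 238] = 8a ee is 2 bytes ≤ B = 5; zero-pad to 5 bytes: K' = 8a ee 00 00 00.
K' ⊕ ipad = bc d8 36 36 36; K' ⊕ opad = d6 b2 5c 5c 5c.
Inner hash: sum = 188+216+54+54+54+116+74+97 = 853; mod 256 = 85 → 55.
Outer hash (recomputed tag): sum = 214+178+92+92+92+85 = 753; mod 256 = 241 → f1.
Recomputed tag = f1; claimed = 6f → mismatch.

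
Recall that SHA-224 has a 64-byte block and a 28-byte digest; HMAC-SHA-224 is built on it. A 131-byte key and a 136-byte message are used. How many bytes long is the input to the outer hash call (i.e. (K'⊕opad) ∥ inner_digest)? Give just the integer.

92

Key is 131 > 64 bytes, so it is hashed to 28 bytes then zero-padded to 64: |K'| = 64.
Outer input = (K'⊕opad) ∥ H(inner) → 64 + 28 = 92 bytes.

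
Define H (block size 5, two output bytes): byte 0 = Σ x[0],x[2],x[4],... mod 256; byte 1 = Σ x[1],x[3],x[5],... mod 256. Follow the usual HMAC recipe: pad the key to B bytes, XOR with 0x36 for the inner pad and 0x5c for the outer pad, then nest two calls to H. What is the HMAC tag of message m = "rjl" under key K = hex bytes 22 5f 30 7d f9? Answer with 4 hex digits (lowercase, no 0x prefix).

2177

Key hex bytes 22 5f 30 7d f9 is exactly B = 5 bytes: K' = 22 5f 30 7d f9.
K' ⊕ ipad = 14 69 06 4b cf.  K' ⊕ opad = 7e 03 6c 21 a5.
Inner input = (K'⊕ipad) ∥ m = 14 69 06 4b cf ∥ 72 6a 6c.
Inner hash: even-index sum = 339 mod 256 = 83; odd-index sum = 402 mod 256 = 146 → 53 92.
Outer input = (K'⊕opad) ∥ inner = 7e 03 6c 21 a5 ∥ 53 92.
Outer hash (tag): even-index sum = 545 mod 256 = 33; odd-index sum = 119 mod 256 = 119 → 21 77.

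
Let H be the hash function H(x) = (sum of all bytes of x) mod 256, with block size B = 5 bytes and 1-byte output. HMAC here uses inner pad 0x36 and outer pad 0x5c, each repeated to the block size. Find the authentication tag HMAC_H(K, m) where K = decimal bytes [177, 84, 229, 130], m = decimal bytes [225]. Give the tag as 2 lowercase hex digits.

6f

Key decimal bytes [177, 84, 229, 130] = b1 54 e5 82 is 4 bytes ≤ B = 5; zero-pad to 5 bytes: K' = b1 54 e5 82 00.
K' ⊕ ipad = 87 62 d3 b4 36.  K' ⊕ opad = ed 08 b9 de 5c.
Inner input = (K'⊕ipad) ∥ m = 87 62 d3 b4 36 ∥ e1.
Inner hash: sum = 135+98+211+180+54+225 = 903; mod 256 = 135 → 87.
Outer input = (K'⊕opad) ∥ inner = ed 08 b9 de 5c ∥ 87.
Outer hash (tag): sum = 237+8+185+222+92+135 = 879; mod 256 = 111 → 6f.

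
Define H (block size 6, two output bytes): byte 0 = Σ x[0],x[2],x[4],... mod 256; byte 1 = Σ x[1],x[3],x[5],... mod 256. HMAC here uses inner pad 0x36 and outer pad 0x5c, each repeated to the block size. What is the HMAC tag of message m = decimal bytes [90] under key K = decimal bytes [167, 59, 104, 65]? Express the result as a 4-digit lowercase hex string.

0a9a

Key decimal bytes [167, 59, 104, 65] = a7 3b 68 41 is 4 bytes ≤ B = 6; zero-pad to 6 bytes: K' = a7 3b 68 41 00 00.
K' ⊕ ipad = 91 0d 5e 77 36 36.  K' ⊕ opad = fb 67 34 1d 5c 5c.
Inner input = (K'⊕ipad) ∥ m = 91 0d 5e 77 36 36 ∥ 5a.
Inner hash: even-index sum = 383 mod 256 = 127; odd-index sum = 186 mod 256 = 186 → 7f ba.
Outer input = (K'⊕opad) ∥ inner = fb 67 34 1d 5c 5c ∥ 7f ba.
Outer hash (tag): even-index sum = 522 mod 256 = 10; odd-index sum = 410 mod 256 = 154 → 0a 9a.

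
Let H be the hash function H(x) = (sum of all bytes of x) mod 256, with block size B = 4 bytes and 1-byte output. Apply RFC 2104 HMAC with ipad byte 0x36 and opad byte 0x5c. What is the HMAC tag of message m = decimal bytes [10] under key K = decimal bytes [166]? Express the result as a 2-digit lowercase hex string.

Key decimal bytes [166] = a6 is 1 byte ≤ B = 4; zero-pad to 4 bytes: K' = a6 00 00 00.
K' ⊕ ipad = 90 36 36 36.  K' ⊕ opad = fa 5c 5c 5c.
Inner input = (K'⊕ipad) ∥ m = 90 36 36 36 ∥ 0a.
Inner hash: sum = 144+54+54+54+10 = 316; mod 256 = 60 → 3c.
Outer input = (K'⊕opad) ∥ inner = fa 5c 5c 5c ∥ 3c.
Outer hash (tag): sum = 250+92+92+92+60 = 586; mod 256 = 74 → 4a.

4a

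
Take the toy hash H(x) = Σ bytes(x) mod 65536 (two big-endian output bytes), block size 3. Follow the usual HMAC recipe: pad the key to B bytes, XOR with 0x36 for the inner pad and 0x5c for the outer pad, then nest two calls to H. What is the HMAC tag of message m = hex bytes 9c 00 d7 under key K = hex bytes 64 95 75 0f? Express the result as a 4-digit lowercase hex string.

Key hex bytes 64 95 75 0f is 4 bytes > B = 3, so hash it first: H(key) = 01 7d, then zero-pad to 3 bytes: K' = 01 7d 00.
K' ⊕ ipad = 37 4b 36.  K' ⊕ opad = 5d 21 5c.
Inner input = (K'⊕ipad) ∥ m = 37 4b 36 ∥ 9c 00 d7.
Inner hash: sum = 55+75+54+156+0+215 = 555 → 02 2b.
Outer input = (K'⊕opad) ∥ inner = 5d 21 5c ∥ 02 2b.
Outer hash (tag): sum = 93+33+92+2+43 = 263 → 01 07.

0107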